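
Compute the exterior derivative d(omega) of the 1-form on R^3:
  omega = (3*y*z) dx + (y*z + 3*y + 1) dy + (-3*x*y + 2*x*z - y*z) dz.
d(omega) = (-3*z) dx ∧ dy + (-6*y + 2*z) dx ∧ dz + (-3*x - y - z) dy ∧ dz

For a 1-form omega = sum_i f_i dx_i, the exterior derivative is
  d(omega) = sum_{i < j} (∂f_j/∂x_i - ∂f_i/∂x_j) dx_i ∧ dx_j.
  coefficient of dx ∧ dy: ∂f_2/∂x - ∂f_1/∂y = ∂(y*z + 3*y + 1)/∂x - ∂(3*y*z)/∂y = -3*z
  coefficient of dx ∧ dz: ∂f_3/∂x - ∂f_1/∂z = ∂(-3*x*y + 2*x*z - y*z)/∂x - ∂(3*y*z)/∂z = -6*y + 2*z
  coefficient of dy ∧ dz: ∂f_3/∂y - ∂f_2/∂z = ∂(-3*x*y + 2*x*z - y*z)/∂y - ∂(y*z + 3*y + 1)/∂z = -3*x - y - z
Assembling: d(omega) = (-3*z) dx ∧ dy + (-6*y + 2*z) dx ∧ dz + (-3*x - y - z) dy ∧ dz.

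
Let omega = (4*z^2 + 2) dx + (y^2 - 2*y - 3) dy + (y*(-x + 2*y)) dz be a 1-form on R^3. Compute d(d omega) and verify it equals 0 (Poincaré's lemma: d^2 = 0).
d(d omega) = 0

Step 1: d omega = sum_{i<j} (∂f_j/∂x_i - ∂f_i/∂x_j) dx_i ∧ dx_j:
  coeff of dx ∧ dy: 0
  coeff of dx ∧ dz: -y - 8*z
  coeff of dy ∧ dz: -x + 4*y
Step 2: Apply d again to each 2-form coefficient. The only possible 3-form in R^3 is dx ∧ dy ∧ dz, with coefficient
  ∂(coeff of dy∧dz)/∂x - ∂(coeff of dx∧dz)/∂y + ∂(coeff of dx∧dy)/∂z
  = ∂/∂x (-x + 4*y) - ∂/∂y (-y - 8*z) + ∂/∂z (0).
Each of these terms simplifies to sums of mixed partials that cancel in pairs. The result is 0 (by equality of mixed partials for smooth functions — Schwarz / Clairaut).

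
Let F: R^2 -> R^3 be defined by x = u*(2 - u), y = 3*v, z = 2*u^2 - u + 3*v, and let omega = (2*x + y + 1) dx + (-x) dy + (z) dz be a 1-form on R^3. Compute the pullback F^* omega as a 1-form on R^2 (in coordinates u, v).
F^* omega = (12*u^3 - 18*u^2 + 6*u*v + 7*u + 3*v + 2) du + (9*u^2 - 9*u + 9*v) dv

Using F^*(f dg) = (f ∘ F) d(g ∘ F), substitute each coordinate x_i by F_i(u, v) in f_i, and replace dx_i by d F_i = (∂F_i/∂u) du + (∂F_i/∂v) dv.
  For the x component: f_1(F) = -2*u^2 + 4*u + 3*v + 1; d F_1 = (2 - 2*u) du + (0) dv
  For the y component: f_2(F) = u*(u - 2); d F_2 = (0) du + (3) dv
  For the z component: f_3(F) = 2*u^2 - u + 3*v; d F_3 = (4*u - 1) du + (3) dv
Combining and collecting du, dv coefficients:
  coeff of du: 12*u^3 - 18*u^2 + 6*u*v + 7*u + 3*v + 2
  coeff of dv: 9*u^2 - 9*u + 9*v
F^* omega = (12*u^3 - 18*u^2 + 6*u*v + 7*u + 3*v + 2) du + (9*u^2 - 9*u + 9*v) dv.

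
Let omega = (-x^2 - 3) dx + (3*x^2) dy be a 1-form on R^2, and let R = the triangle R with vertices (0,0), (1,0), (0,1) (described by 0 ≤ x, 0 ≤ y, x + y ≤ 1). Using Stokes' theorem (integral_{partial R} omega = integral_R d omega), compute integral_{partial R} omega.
integral_(partial R) omega = 1

Stokes: integral_partial_R omega = integral_R d omega with d omega = (∂Q/∂x - ∂P/∂y) dx ∧ dy.
  ∂Q/∂x = 6*x
  ∂P/∂y = 0
  integrand = ∂Q/∂x - ∂P/∂y = 6*x.
Integrating over R: integral_0^1 integral_0^{1-x} (6*x) dy dx = 1.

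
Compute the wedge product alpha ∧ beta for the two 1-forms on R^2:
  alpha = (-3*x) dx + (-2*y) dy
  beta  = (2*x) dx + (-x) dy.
alpha ∧ beta = (x*(3*x + 4*y)) dx ∧ dy

Distribute the wedge, using dx_i ∧ dx_j = -dx_j ∧ dx_i and dx_i ∧ dx_i = 0. For each pair (i, j) with i < j, the coefficient of dx_i ∧ dx_j in alpha ∧ beta is (alpha_i * beta_j - alpha_j * beta_i). Collecting: alpha ∧ beta = (x*(3*x + 4*y)) dx ∧ dy.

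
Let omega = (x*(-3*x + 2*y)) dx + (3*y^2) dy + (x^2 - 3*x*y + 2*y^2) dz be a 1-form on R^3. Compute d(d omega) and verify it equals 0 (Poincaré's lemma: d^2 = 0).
d(d omega) = 0

Step 1: d omega = sum_{i<j} (∂f_j/∂x_i - ∂f_i/∂x_j) dx_i ∧ dx_j:
  coeff of dx ∧ dy: -2*x
  coeff of dx ∧ dz: 2*x - 3*y
  coeff of dy ∧ dz: -3*x + 4*y
Step 2: Apply d again to each 2-form coefficient. The only possible 3-form in R^3 is dx ∧ dy ∧ dz, with coefficient
  ∂(coeff of dy∧dz)/∂x - ∂(coeff of dx∧dz)/∂y + ∂(coeff of dx∧dy)/∂z
  = ∂/∂x (-3*x + 4*y) - ∂/∂y (2*x - 3*y) + ∂/∂z (-2*x).
Each of these terms simplifies to sums of mixed partials that cancel in pairs. The result is 0 (by equality of mixed partials for smooth functions — Schwarz / Clairaut).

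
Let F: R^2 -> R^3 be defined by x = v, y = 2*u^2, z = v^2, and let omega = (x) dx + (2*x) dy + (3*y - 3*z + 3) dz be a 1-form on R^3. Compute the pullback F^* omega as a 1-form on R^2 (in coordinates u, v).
F^* omega = (8*u*v) du + (v*(12*u^2 - 6*v^2 + 7)) dv

Using F^*(f dg) = (f ∘ F) d(g ∘ F), substitute each coordinate x_i by F_i(u, v) in f_i, and replace dx_i by d F_i = (∂F_i/∂u) du + (∂F_i/∂v) dv.
  For the x component: f_1(F) = v; d F_1 = (0) du + (1) dv
  For the y component: f_2(F) = 2*v; d F_2 = (4*u) du + (0) dv
  For the z component: f_3(F) = 6*u^2 - 3*v^2 + 3; d F_3 = (0) du + (2*v) dv
Combining and collecting du, dv coefficients:
  coeff of du: 8*u*v
  coeff of dv: v*(12*u^2 - 6*v^2 + 7)
F^* omega = (8*u*v) du + (v*(12*u^2 - 6*v^2 + 7)) dv.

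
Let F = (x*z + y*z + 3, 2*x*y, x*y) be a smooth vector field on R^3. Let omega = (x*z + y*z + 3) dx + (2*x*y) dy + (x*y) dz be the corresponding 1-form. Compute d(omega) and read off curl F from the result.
d(omega) = (x) dy ∧ dz + (x) dz ∧ dx + (2*y - z) dx ∧ dy; curl F = (x, x, 2*y - z)

d omega = sum_{i<j} (∂f_j/∂x_i - ∂f_i/∂x_j) dx_i ∧ dx_j. Under the identification (dy ∧ dz, dz ∧ dx, dx ∧ dy) ↔ (e_x, e_y, e_z), the coefficients are exactly the components of curl F. Compute:
  ∂R/∂y - ∂Q/∂z = (x) - (0) = x
  ∂P/∂z - ∂R/∂x = (x + y) - (y) = x
  ∂Q/∂x - ∂P/∂y = (2*y) - (z) = 2*y - z.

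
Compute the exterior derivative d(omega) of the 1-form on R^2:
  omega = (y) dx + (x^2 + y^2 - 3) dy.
d(omega) = (2*x - 1) dx ∧ dy

For a 1-form omega = sum_i f_i dx_i, the exterior derivative is
  d(omega) = sum_{i < j} (∂f_j/∂x_i - ∂f_i/∂x_j) dx_i ∧ dx_j.
  coefficient of dx ∧ dy: ∂f_2/∂x - ∂f_1/∂y = ∂(x^2 + y^2 - 3)/∂x - ∂(y)/∂y = 2*x - 1
Assembling: d(omega) = (2*x - 1) dx ∧ dy.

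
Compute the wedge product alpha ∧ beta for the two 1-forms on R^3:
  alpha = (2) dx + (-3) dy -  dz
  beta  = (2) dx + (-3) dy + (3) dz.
alpha ∧ beta = (8) dx ∧ dz + (-12) dy ∧ dz

Distribute the wedge, using dx_i ∧ dx_j = -dx_j ∧ dx_i and dx_i ∧ dx_i = 0. For each pair (i, j) with i < j, the coefficient of dx_i ∧ dx_j in alpha ∧ beta is (alpha_i * beta_j - alpha_j * beta_i). Collecting: alpha ∧ beta = (8) dx ∧ dz + (-12) dy ∧ dz.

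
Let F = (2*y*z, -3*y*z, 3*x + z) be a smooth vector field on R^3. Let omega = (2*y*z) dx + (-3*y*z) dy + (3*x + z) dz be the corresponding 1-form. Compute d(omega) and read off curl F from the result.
d(omega) = (3*y) dy ∧ dz + (2*y - 3) dz ∧ dx + (-2*z) dx ∧ dy; curl F = (3*y, 2*y - 3, -2*z)

d omega = sum_{i<j} (∂f_j/∂x_i - ∂f_i/∂x_j) dx_i ∧ dx_j. Under the identification (dy ∧ dz, dz ∧ dx, dx ∧ dy) ↔ (e_x, e_y, e_z), the coefficients are exactly the components of curl F. Compute:
  ∂R/∂y - ∂Q/∂z = (0) - (-3*y) = 3*y
  ∂P/∂z - ∂R/∂x = (2*y) - (3) = 2*y - 3
  ∂Q/∂x - ∂P/∂y = (0) - (2*z) = -2*z.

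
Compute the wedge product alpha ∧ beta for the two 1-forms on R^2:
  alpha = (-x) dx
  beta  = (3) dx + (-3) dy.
alpha ∧ beta = (3*x) dx ∧ dy

Distribute the wedge, using dx_i ∧ dx_j = -dx_j ∧ dx_i and dx_i ∧ dx_i = 0. For each pair (i, j) with i < j, the coefficient of dx_i ∧ dx_j in alpha ∧ beta is (alpha_i * beta_j - alpha_j * beta_i). Collecting: alpha ∧ beta = (3*x) dx ∧ dy.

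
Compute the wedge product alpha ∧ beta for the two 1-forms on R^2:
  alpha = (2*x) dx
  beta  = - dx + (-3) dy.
alpha ∧ beta = (-6*x) dx ∧ dy

Distribute the wedge, using dx_i ∧ dx_j = -dx_j ∧ dx_i and dx_i ∧ dx_i = 0. For each pair (i, j) with i < j, the coefficient of dx_i ∧ dx_j in alpha ∧ beta is (alpha_i * beta_j - alpha_j * beta_i). Collecting: alpha ∧ beta = (-6*x) dx ∧ dy.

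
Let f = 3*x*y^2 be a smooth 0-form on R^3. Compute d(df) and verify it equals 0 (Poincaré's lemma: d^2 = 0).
d(df) = 0

Step 1: df = sum_i (∂f/∂x_i) dx_i = (3*y^2) dx + (6*x*y) dy + (0) dz.
Step 2: Apply d again. Using the 1-form formula, the coefficient of dx ∧ dy in d(df) is ∂^2 f/∂x ∂y - ∂^2 f/∂y ∂x = (6*y) - (6*y) = 0 (equality of mixed partials for smooth f).
Similarly for dx ∧ dz and dy ∧ dz — all coefficients vanish. So d(df) = 0.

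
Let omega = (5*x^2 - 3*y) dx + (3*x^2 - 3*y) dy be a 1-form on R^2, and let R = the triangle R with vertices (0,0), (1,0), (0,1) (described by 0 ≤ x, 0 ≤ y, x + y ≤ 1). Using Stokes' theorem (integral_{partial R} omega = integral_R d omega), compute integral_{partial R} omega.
integral_(partial R) omega = 5/2

Stokes: integral_partial_R omega = integral_R d omega with d omega = (∂Q/∂x - ∂P/∂y) dx ∧ dy.
  ∂Q/∂x = 6*x
  ∂P/∂y = -3
  integrand = ∂Q/∂x - ∂P/∂y = 6*x + 3.
Integrating over R: integral_0^1 integral_0^{1-x} (6*x + 3) dy dx = 5/2.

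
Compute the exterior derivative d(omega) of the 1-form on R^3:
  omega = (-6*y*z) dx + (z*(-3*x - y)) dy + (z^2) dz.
d(omega) = (3*z) dx ∧ dy + (6*y) dx ∧ dz + (3*x + y) dy ∧ dz

For a 1-form omega = sum_i f_i dx_i, the exterior derivative is
  d(omega) = sum_{i < j} (∂f_j/∂x_i - ∂f_i/∂x_j) dx_i ∧ dx_j.
  coefficient of dx ∧ dy: ∂f_2/∂x - ∂f_1/∂y = ∂(z*(-3*x - y))/∂x - ∂(-6*y*z)/∂y = 3*z
  coefficient of dx ∧ dz: ∂f_3/∂x - ∂f_1/∂z = ∂(z^2)/∂x - ∂(-6*y*z)/∂z = 6*y
  coefficient of dy ∧ dz: ∂f_3/∂y - ∂f_2/∂z = ∂(z^2)/∂y - ∂(z*(-3*x - y))/∂z = 3*x + y
Assembling: d(omega) = (3*z) dx ∧ dy + (6*y) dx ∧ dz + (3*x + y) dy ∧ dz.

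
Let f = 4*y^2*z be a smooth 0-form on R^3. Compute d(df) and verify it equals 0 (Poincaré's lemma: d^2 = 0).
d(df) = 0

Step 1: df = sum_i (∂f/∂x_i) dx_i = (0) dx + (8*y*z) dy + (4*y^2) dz.
Step 2: Apply d again. Using the 1-form formula, the coefficient of dx ∧ dy in d(df) is ∂^2 f/∂x ∂y - ∂^2 f/∂y ∂x = (0) - (0) = 0 (equality of mixed partials for smooth f).
Similarly for dx ∧ dz and dy ∧ dz — all coefficients vanish. So d(df) = 0.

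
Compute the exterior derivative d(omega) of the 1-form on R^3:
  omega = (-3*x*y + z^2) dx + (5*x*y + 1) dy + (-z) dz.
d(omega) = (3*x + 5*y) dx ∧ dy + (-2*z) dx ∧ dz

For a 1-form omega = sum_i f_i dx_i, the exterior derivative is
  d(omega) = sum_{i < j} (∂f_j/∂x_i - ∂f_i/∂x_j) dx_i ∧ dx_j.
  coefficient of dx ∧ dy: ∂f_2/∂x - ∂f_1/∂y = ∂(5*x*y + 1)/∂x - ∂(-3*x*y + z^2)/∂y = 3*x + 5*y
  coefficient of dx ∧ dz: ∂f_3/∂x - ∂f_1/∂z = ∂(-z)/∂x - ∂(-3*x*y + z^2)/∂z = -2*z
Assembling: d(omega) = (3*x + 5*y) dx ∧ dy + (-2*z) dx ∧ dz.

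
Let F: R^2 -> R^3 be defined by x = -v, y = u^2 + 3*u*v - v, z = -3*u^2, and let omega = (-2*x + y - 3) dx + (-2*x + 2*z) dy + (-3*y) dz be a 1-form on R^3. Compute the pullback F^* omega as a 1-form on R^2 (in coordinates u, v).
F^* omega = (6*u^3 + 36*u^2*v - 14*u*v + 6*v^2) du + (-18*u^3 + 5*u^2 + 3*u*v - 3*v + 3) dv

Using F^*(f dg) = (f ∘ F) d(g ∘ F), substitute each coordinate x_i by F_i(u, v) in f_i, and replace dx_i by d F_i = (∂F_i/∂u) du + (∂F_i/∂v) dv.
  For the x component: f_1(F) = u^2 + 3*u*v + v - 3; d F_1 = (0) du + (-1) dv
  For the y component: f_2(F) = -6*u^2 + 2*v; d F_2 = (2*u + 3*v) du + (3*u - 1) dv
  For the z component: f_3(F) = -3*u^2 - 9*u*v + 3*v; d F_3 = (-6*u) du + (0) dv
Combining and collecting du, dv coefficients:
  coeff of du: 6*u^3 + 36*u^2*v - 14*u*v + 6*v^2
  coeff of dv: -18*u^3 + 5*u^2 + 3*u*v - 3*v + 3
F^* omega = (6*u^3 + 36*u^2*v - 14*u*v + 6*v^2) du + (-18*u^3 + 5*u^2 + 3*u*v - 3*v + 3) dv.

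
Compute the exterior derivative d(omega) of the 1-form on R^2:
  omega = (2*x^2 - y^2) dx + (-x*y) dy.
d(omega) = (y) dx ∧ dy

For a 1-form omega = sum_i f_i dx_i, the exterior derivative is
  d(omega) = sum_{i < j} (∂f_j/∂x_i - ∂f_i/∂x_j) dx_i ∧ dx_j.
  coefficient of dx ∧ dy: ∂f_2/∂x - ∂f_1/∂y = ∂(-x*y)/∂x - ∂(2*x^2 - y^2)/∂y = y
Assembling: d(omega) = (y) dx ∧ dy.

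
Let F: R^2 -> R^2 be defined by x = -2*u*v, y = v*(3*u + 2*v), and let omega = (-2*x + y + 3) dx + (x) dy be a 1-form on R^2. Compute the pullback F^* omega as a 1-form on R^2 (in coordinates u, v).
F^* omega = (2*v*(-10*u*v - 2*v^2 - 3)) du + (2*u*(-10*u*v - 6*v^2 - 3)) dv

Using F^*(f dg) = (f ∘ F) d(g ∘ F), substitute each coordinate x_i by F_i(u, v) in f_i, and replace dx_i by d F_i = (∂F_i/∂u) du + (∂F_i/∂v) dv.
  For the x component: f_1(F) = 7*u*v + 2*v^2 + 3; d F_1 = (-2*v) du + (-2*u) dv
  For the y component: f_2(F) = -2*u*v; d F_2 = (3*v) du + (3*u + 4*v) dv
Combining and collecting du, dv coefficients:
  coeff of du: 2*v*(-10*u*v - 2*v^2 - 3)
  coeff of dv: 2*u*(-10*u*v - 6*v^2 - 3)
F^* omega = (2*v*(-10*u*v - 2*v^2 - 3)) du + (2*u*(-10*u*v - 6*v^2 - 3)) dv.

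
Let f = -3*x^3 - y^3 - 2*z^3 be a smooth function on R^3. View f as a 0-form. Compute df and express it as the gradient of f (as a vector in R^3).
df = (-9*x^2) dx + (-3*y^2) dy + (-6*z^2) dz; grad f = (-9*x^2, -3*y^2, -6*z^2)

For a 0-form f, d f = (∂f/∂x) dx + (∂f/∂y) dy + (∂f/∂z) dz. The components of the vector representation are exactly the entries of grad f in Cartesian coordinates:
  ∂f/∂x = -9*x^2
  ∂f/∂y = -3*y^2
  ∂f/∂z = -6*z^2.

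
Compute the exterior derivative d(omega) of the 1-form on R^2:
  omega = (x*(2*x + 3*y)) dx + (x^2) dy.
d(omega) = (-x) dx ∧ dy

For a 1-form omega = sum_i f_i dx_i, the exterior derivative is
  d(omega) = sum_{i < j} (∂f_j/∂x_i - ∂f_i/∂x_j) dx_i ∧ dx_j.
  coefficient of dx ∧ dy: ∂f_2/∂x - ∂f_1/∂y = ∂(x^2)/∂x - ∂(x*(2*x + 3*y))/∂y = -x
Assembling: d(omega) = (-x) dx ∧ dy.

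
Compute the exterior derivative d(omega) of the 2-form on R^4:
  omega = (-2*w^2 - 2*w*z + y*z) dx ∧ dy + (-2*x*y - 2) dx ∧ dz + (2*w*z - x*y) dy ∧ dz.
d(omega) = (-2*w + 2*x) dx ∧ dy ∧ dz + (-4*w - 2*z) dx ∧ dy ∧ dw + (2*z) dy ∧ dz ∧ dw

For a 2-form omega = sum_{i<j} g_{ij} dx_i ∧ dx_j, the exterior derivative is
  d(omega) = sum_{i<j} d(g_{ij}) ∧ dx_i ∧ dx_j = sum_{i<j, k} (∂g_{ij}/∂x_k) dx_k ∧ dx_i ∧ dx_j.
Expand each term, using dx_k ∧ dx_i ∧ dx_j = sgn(permutation) dx_{(a)} ∧ dx_{(b)} ∧ dx_{(c)} with (a < b < c) sorted:
  d(-2*w^2 - 2*w*z + y*z) includes (∂/∂z)(-2*w^2 - 2*w*z + y*z) dz = (-2*w + y) dz, which multiplied by dx ∧ dy gives (-2*w + y) dx ∧ dy ∧ dz
  d(-2*w^2 - 2*w*z + y*z) includes (∂/∂w)(-2*w^2 - 2*w*z + y*z) dw = (-4*w - 2*z) dw, which multiplied by dx ∧ dy gives (-4*w - 2*z) dx ∧ dy ∧ dw
  d(-2*x*y - 2) includes (∂/∂y)(-2*x*y - 2) dy = (-2*x) dy, which multiplied by dx ∧ dz gives (2*x) dx ∧ dy ∧ dz
  d(2*w*z - x*y) includes (∂/∂x)(2*w*z - x*y) dx = (-y) dx, which multiplied by dy ∧ dz gives (-y) dx ∧ dy ∧ dz
  d(2*w*z - x*y) includes (∂/∂w)(2*w*z - x*y) dw = (2*z) dw, which multiplied by dy ∧ dz gives (2*z) dy ∧ dz ∧ dw
Collecting like 3-forms: d(omega) = (-2*w + 2*x) dx ∧ dy ∧ dz + (-4*w - 2*z) dx ∧ dy ∧ dw + (2*z) dy ∧ dz ∧ dw.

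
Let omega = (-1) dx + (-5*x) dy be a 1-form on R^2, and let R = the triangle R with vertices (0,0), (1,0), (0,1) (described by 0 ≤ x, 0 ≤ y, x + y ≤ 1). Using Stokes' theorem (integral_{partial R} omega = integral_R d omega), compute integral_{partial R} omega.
integral_(partial R) omega = -5/2

Stokes: integral_partial_R omega = integral_R d omega with d omega = (∂Q/∂x - ∂P/∂y) dx ∧ dy.
  ∂Q/∂x = -5
  ∂P/∂y = 0
  integrand = ∂Q/∂x - ∂P/∂y = -5.
Integrating over R: integral_0^1 integral_0^{1-x} (-5) dy dx = -5/2.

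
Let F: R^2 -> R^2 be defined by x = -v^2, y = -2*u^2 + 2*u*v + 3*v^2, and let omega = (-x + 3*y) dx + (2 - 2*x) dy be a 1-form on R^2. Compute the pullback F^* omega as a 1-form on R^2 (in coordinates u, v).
F^* omega = (-8*u*v^2 - 8*u + 4*v^3 + 4*v) du + (12*u^2*v - 8*u*v^2 + 4*u - 8*v^3 + 12*v) dv

Using F^*(f dg) = (f ∘ F) d(g ∘ F), substitute each coordinate x_i by F_i(u, v) in f_i, and replace dx_i by d F_i = (∂F_i/∂u) du + (∂F_i/∂v) dv.
  For the x component: f_1(F) = -6*u^2 + 6*u*v + 10*v^2; d F_1 = (0) du + (-2*v) dv
  For the y component: f_2(F) = 2*v^2 + 2; d F_2 = (-4*u + 2*v) du + (2*u + 6*v) dv
Combining and collecting du, dv coefficients:
  coeff of du: -8*u*v^2 - 8*u + 4*v^3 + 4*v
  coeff of dv: 12*u^2*v - 8*u*v^2 + 4*u - 8*v^3 + 12*v
F^* omega = (-8*u*v^2 - 8*u + 4*v^3 + 4*v) du + (12*u^2*v - 8*u*v^2 + 4*u - 8*v^3 + 12*v) dv.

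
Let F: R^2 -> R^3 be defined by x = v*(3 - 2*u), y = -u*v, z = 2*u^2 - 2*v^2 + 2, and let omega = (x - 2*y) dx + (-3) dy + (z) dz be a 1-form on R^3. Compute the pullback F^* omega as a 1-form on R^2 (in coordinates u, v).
F^* omega = (8*u^3 - 8*u*v^2 + 8*u - 6*v^2 + 3*v) du + (-8*u^2*v - 6*u*v + 3*u + 8*v^3 + v) dv

Using F^*(f dg) = (f ∘ F) d(g ∘ F), substitute each coordinate x_i by F_i(u, v) in f_i, and replace dx_i by d F_i = (∂F_i/∂u) du + (∂F_i/∂v) dv.
  For the x component: f_1(F) = 3*v; d F_1 = (-2*v) du + (3 - 2*u) dv
  For the y component: f_2(F) = -3; d F_2 = (-v) du + (-u) dv
  For the z component: f_3(F) = 2*u^2 - 2*v^2 + 2; d F_3 = (4*u) du + (-4*v) dv
Combining and collecting du, dv coefficients:
  coeff of du: 8*u^3 - 8*u*v^2 + 8*u - 6*v^2 + 3*v
  coeff of dv: -8*u^2*v - 6*u*v + 3*u + 8*v^3 + v
F^* omega = (8*u^3 - 8*u*v^2 + 8*u - 6*v^2 + 3*v) du + (-8*u^2*v - 6*u*v + 3*u + 8*v^3 + v) dv.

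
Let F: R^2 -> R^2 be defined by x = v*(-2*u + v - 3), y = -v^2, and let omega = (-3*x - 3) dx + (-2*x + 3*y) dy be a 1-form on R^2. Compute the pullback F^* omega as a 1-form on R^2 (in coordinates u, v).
F^* omega = (6*v*(-2*u*v + v^2 - 3*v + 1)) du + (-12*u^2*v + 10*u*v^2 - 36*u*v + 6*u + 4*v^3 + 15*v^2 - 33*v + 9) dv

Using F^*(f dg) = (f ∘ F) d(g ∘ F), substitute each coordinate x_i by F_i(u, v) in f_i, and replace dx_i by d F_i = (∂F_i/∂u) du + (∂F_i/∂v) dv.
  For the x component: f_1(F) = 6*u*v - 3*v^2 + 9*v - 3; d F_1 = (-2*v) du + (-2*u + 2*v - 3) dv
  For the y component: f_2(F) = v*(4*u - 5*v + 6); d F_2 = (0) du + (-2*v) dv
Combining and collecting du, dv coefficients:
  coeff of du: 6*v*(-2*u*v + v^2 - 3*v + 1)
  coeff of dv: -12*u^2*v + 10*u*v^2 - 36*u*v + 6*u + 4*v^3 + 15*v^2 - 33*v + 9
F^* omega = (6*v*(-2*u*v + v^2 - 3*v + 1)) du + (-12*u^2*v + 10*u*v^2 - 36*u*v + 6*u + 4*v^3 + 15*v^2 - 33*v + 9) dv.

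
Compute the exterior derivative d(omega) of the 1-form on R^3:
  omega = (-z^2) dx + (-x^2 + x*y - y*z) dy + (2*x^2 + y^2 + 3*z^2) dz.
d(omega) = (-2*x + y) dx ∧ dy + (4*x + 2*z) dx ∧ dz + (3*y) dy ∧ dz

For a 1-form omega = sum_i f_i dx_i, the exterior derivative is
  d(omega) = sum_{i < j} (∂f_j/∂x_i - ∂f_i/∂x_j) dx_i ∧ dx_j.
  coefficient of dx ∧ dy: ∂f_2/∂x - ∂f_1/∂y = ∂(-x^2 + x*y - y*z)/∂x - ∂(-z^2)/∂y = -2*x + y
  coefficient of dx ∧ dz: ∂f_3/∂x - ∂f_1/∂z = ∂(2*x^2 + y^2 + 3*z^2)/∂x - ∂(-z^2)/∂z = 4*x + 2*z
  coefficient of dy ∧ dz: ∂f_3/∂y - ∂f_2/∂z = ∂(2*x^2 + y^2 + 3*z^2)/∂y - ∂(-x^2 + x*y - y*z)/∂z = 3*y
Assembling: d(omega) = (-2*x + y) dx ∧ dy + (4*x + 2*z) dx ∧ dz + (3*y) dy ∧ dz.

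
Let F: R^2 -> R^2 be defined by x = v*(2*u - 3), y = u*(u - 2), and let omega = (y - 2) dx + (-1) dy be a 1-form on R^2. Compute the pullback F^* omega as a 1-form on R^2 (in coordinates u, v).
F^* omega = (2*u^2*v - 4*u*v - 2*u - 4*v + 2) du + (2*u^3 - 7*u^2 + 2*u + 6) dv

Using F^*(f dg) = (f ∘ F) d(g ∘ F), substitute each coordinate x_i by F_i(u, v) in f_i, and replace dx_i by d F_i = (∂F_i/∂u) du + (∂F_i/∂v) dv.
  For the x component: f_1(F) = u^2 - 2*u - 2; d F_1 = (2*v) du + (2*u - 3) dv
  For the y component: f_2(F) = -1; d F_2 = (2*u - 2) du + (0) dv
Combining and collecting du, dv coefficients:
  coeff of du: 2*u^2*v - 4*u*v - 2*u - 4*v + 2
  coeff of dv: 2*u^3 - 7*u^2 + 2*u + 6
F^* omega = (2*u^2*v - 4*u*v - 2*u - 4*v + 2) du + (2*u^3 - 7*u^2 + 2*u + 6) dv.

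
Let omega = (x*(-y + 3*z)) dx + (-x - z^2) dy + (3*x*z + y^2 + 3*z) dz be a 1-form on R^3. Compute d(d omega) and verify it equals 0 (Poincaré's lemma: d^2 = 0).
d(d omega) = 0

Step 1: d omega = sum_{i<j} (∂f_j/∂x_i - ∂f_i/∂x_j) dx_i ∧ dx_j:
  coeff of dx ∧ dy: x - 1
  coeff of dx ∧ dz: -3*x + 3*z
  coeff of dy ∧ dz: 2*y + 2*z
Step 2: Apply d again to each 2-form coefficient. The only possible 3-form in R^3 is dx ∧ dy ∧ dz, with coefficient
  ∂(coeff of dy∧dz)/∂x - ∂(coeff of dx∧dz)/∂y + ∂(coeff of dx∧dy)/∂z
  = ∂/∂x (2*y + 2*z) - ∂/∂y (-3*x + 3*z) + ∂/∂z (x - 1).
Each of these terms simplifies to sums of mixed partials that cancel in pairs. The result is 0 (by equality of mixed partials for smooth functions — Schwarz / Clairaut).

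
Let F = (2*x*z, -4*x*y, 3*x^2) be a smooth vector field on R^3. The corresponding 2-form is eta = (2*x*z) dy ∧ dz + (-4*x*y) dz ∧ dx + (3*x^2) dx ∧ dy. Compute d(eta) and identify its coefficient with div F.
d(eta) = (-4*x + 2*z) dx ∧ dy ∧ dz; div F = -4*x + 2*z

For a 2-form in R^3 of the form above, applying d gives a 3-form with coefficient ∂P/∂x + ∂Q/∂y + ∂R/∂z:
  ∂P/∂x = 2*z
  ∂Q/∂y = -4*x
  ∂R/∂z = 0
Sum = -4*x + 2*z, which is exactly div F.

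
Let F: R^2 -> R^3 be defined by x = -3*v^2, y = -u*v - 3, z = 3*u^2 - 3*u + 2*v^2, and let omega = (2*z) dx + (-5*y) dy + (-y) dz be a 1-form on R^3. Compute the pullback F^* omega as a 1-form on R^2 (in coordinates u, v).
F^* omega = (6*u^2*v - 5*u*v^2 - 3*u*v + 18*u - 15*v - 9) du + (-41*u^2*v + 4*u*v^2 + 36*u*v - 15*u - 24*v^3 + 12*v) dv

Using F^*(f dg) = (f ∘ F) d(g ∘ F), substitute each coordinate x_i by F_i(u, v) in f_i, and replace dx_i by d F_i = (∂F_i/∂u) du + (∂F_i/∂v) dv.
  For the x component: f_1(F) = 6*u^2 - 6*u + 4*v^2; d F_1 = (0) du + (-6*v) dv
  For the y component: f_2(F) = 5*u*v + 15; d F_2 = (-v) du + (-u) dv
  For the z component: f_3(F) = u*v + 3; d F_3 = (6*u - 3) du + (4*v) dv
Combining and collecting du, dv coefficients:
  coeff of du: 6*u^2*v - 5*u*v^2 - 3*u*v + 18*u - 15*v - 9
  coeff of dv: -41*u^2*v + 4*u*v^2 + 36*u*v - 15*u - 24*v^3 + 12*v
F^* omega = (6*u^2*v - 5*u*v^2 - 3*u*v + 18*u - 15*v - 9) du + (-41*u^2*v + 4*u*v^2 + 36*u*v - 15*u - 24*v^3 + 12*v) dv.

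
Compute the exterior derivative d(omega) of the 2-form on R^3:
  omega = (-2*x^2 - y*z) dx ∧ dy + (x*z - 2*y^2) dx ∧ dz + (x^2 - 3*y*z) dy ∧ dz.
d(omega) = (2*x + 3*y) dx ∧ dy ∧ dz

For a 2-form omega = sum_{i<j} g_{ij} dx_i ∧ dx_j, the exterior derivative is
  d(omega) = sum_{i<j} d(g_{ij}) ∧ dx_i ∧ dx_j = sum_{i<j, k} (∂g_{ij}/∂x_k) dx_k ∧ dx_i ∧ dx_j.
Expand each term, using dx_k ∧ dx_i ∧ dx_j = sgn(permutation) dx_{(a)} ∧ dx_{(b)} ∧ dx_{(c)} with (a < b < c) sorted:
  d(-2*x^2 - y*z) includes (∂/∂z)(-2*x^2 - y*z) dz = (-y) dz, which multiplied by dx ∧ dy gives (-y) dx ∧ dy ∧ dz
  d(x*z - 2*y^2) includes (∂/∂y)(x*z - 2*y^2) dy = (-4*y) dy, which multiplied by dx ∧ dz gives (4*y) dx ∧ dy ∧ dz
  d(x^2 - 3*y*z) includes (∂/∂x)(x^2 - 3*y*z) dx = (2*x) dx, which multiplied by dy ∧ dz gives (2*x) dx ∧ dy ∧ dz
Collecting like 3-forms: d(omega) = (2*x + 3*y) dx ∧ dy ∧ dz.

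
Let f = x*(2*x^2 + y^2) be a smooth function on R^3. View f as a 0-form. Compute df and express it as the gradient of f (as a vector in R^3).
df = (6*x^2 + y^2) dx + (2*x*y) dy + (0) dz; grad f = (6*x^2 + y^2, 2*x*y, 0)

For a 0-form f, d f = (∂f/∂x) dx + (∂f/∂y) dy + (∂f/∂z) dz. The components of the vector representation are exactly the entries of grad f in Cartesian coordinates:
  ∂f/∂x = 6*x^2 + y^2
  ∂f/∂y = 2*x*y
  ∂f/∂z = 0.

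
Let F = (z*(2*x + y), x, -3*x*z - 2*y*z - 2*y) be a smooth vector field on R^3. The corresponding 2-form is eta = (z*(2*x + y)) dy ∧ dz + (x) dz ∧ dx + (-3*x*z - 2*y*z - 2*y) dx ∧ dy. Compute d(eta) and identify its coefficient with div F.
d(eta) = (-3*x - 2*y + 2*z) dx ∧ dy ∧ dz; div F = -3*x - 2*y + 2*z

For a 2-form in R^3 of the form above, applying d gives a 3-form with coefficient ∂P/∂x + ∂Q/∂y + ∂R/∂z:
  ∂P/∂x = 2*z
  ∂Q/∂y = 0
  ∂R/∂z = -3*x - 2*y
Sum = -3*x - 2*y + 2*z, which is exactly div F.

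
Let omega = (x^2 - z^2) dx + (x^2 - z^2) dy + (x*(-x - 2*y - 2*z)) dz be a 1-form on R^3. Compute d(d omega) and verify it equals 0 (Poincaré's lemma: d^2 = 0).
d(d omega) = 0

Step 1: d omega = sum_{i<j} (∂f_j/∂x_i - ∂f_i/∂x_j) dx_i ∧ dx_j:
  coeff of dx ∧ dy: 2*x
  coeff of dx ∧ dz: -2*x - 2*y
  coeff of dy ∧ dz: -2*x + 2*z
Step 2: Apply d again to each 2-form coefficient. The only possible 3-form in R^3 is dx ∧ dy ∧ dz, with coefficient
  ∂(coeff of dy∧dz)/∂x - ∂(coeff of dx∧dz)/∂y + ∂(coeff of dx∧dy)/∂z
  = ∂/∂x (-2*x + 2*z) - ∂/∂y (-2*x - 2*y) + ∂/∂z (2*x).
Each of these terms simplifies to sums of mixed partials that cancel in pairs. The result is 0 (by equality of mixed partials for smooth functions — Schwarz / Clairaut).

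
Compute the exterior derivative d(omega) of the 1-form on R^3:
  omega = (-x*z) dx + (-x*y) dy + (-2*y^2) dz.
d(omega) = (-y) dx ∧ dy + (x) dx ∧ dz + (-4*y) dy ∧ dz

For a 1-form omega = sum_i f_i dx_i, the exterior derivative is
  d(omega) = sum_{i < j} (∂f_j/∂x_i - ∂f_i/∂x_j) dx_i ∧ dx_j.
  coefficient of dx ∧ dy: ∂f_2/∂x - ∂f_1/∂y = ∂(-x*y)/∂x - ∂(-x*z)/∂y = -y
  coefficient of dx ∧ dz: ∂f_3/∂x - ∂f_1/∂z = ∂(-2*y^2)/∂x - ∂(-x*z)/∂z = x
  coefficient of dy ∧ dz: ∂f_3/∂y - ∂f_2/∂z = ∂(-2*y^2)/∂y - ∂(-x*y)/∂z = -4*y
Assembling: d(omega) = (-y) dx ∧ dy + (x) dx ∧ dz + (-4*y) dy ∧ dz.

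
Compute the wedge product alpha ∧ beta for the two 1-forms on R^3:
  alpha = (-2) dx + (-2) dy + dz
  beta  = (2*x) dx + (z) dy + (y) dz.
alpha ∧ beta = (4*x - 2*z) dx ∧ dy + (-2*x - 2*y) dx ∧ dz + (-2*y - z) dy ∧ dz

Distribute the wedge, using dx_i ∧ dx_j = -dx_j ∧ dx_i and dx_i ∧ dx_i = 0. For each pair (i, j) with i < j, the coefficient of dx_i ∧ dx_j in alpha ∧ beta is (alpha_i * beta_j - alpha_j * beta_i). Collecting: alpha ∧ beta = (4*x - 2*z) dx ∧ dy + (-2*x - 2*y) dx ∧ dz + (-2*y - z) dy ∧ dz.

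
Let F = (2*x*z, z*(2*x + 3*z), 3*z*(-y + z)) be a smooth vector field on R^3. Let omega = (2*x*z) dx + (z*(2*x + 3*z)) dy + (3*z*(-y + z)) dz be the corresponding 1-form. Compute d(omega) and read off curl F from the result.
d(omega) = (-2*x - 9*z) dy ∧ dz + (2*x) dz ∧ dx + (2*z) dx ∧ dy; curl F = (-2*x - 9*z, 2*x, 2*z)

d omega = sum_{i<j} (∂f_j/∂x_i - ∂f_i/∂x_j) dx_i ∧ dx_j. Under the identification (dy ∧ dz, dz ∧ dx, dx ∧ dy) ↔ (e_x, e_y, e_z), the coefficients are exactly the components of curl F. Compute:
  ∂R/∂y - ∂Q/∂z = (-3*z) - (2*x + 6*z) = -2*x - 9*z
  ∂P/∂z - ∂R/∂x = (2*x) - (0) = 2*x
  ∂Q/∂x - ∂P/∂y = (2*z) - (0) = 2*z.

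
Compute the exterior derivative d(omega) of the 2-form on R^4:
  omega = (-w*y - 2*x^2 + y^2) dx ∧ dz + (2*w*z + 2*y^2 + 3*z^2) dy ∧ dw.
d(omega) = (w - 2*y) dx ∧ dy ∧ dz + (-y) dx ∧ dz ∧ dw + (-2*w - 6*z) dy ∧ dz ∧ dw

For a 2-form omega = sum_{i<j} g_{ij} dx_i ∧ dx_j, the exterior derivative is
  d(omega) = sum_{i<j} d(g_{ij}) ∧ dx_i ∧ dx_j = sum_{i<j, k} (∂g_{ij}/∂x_k) dx_k ∧ dx_i ∧ dx_j.
Expand each term, using dx_k ∧ dx_i ∧ dx_j = sgn(permutation) dx_{(a)} ∧ dx_{(b)} ∧ dx_{(c)} with (a < b < c) sorted:
  d(-w*y - 2*x^2 + y^2) includes (∂/∂y)(-w*y - 2*x^2 + y^2) dy = (-w + 2*y) dy, which multiplied by dx ∧ dz gives (w - 2*y) dx ∧ dy ∧ dz
  d(-w*y - 2*x^2 + y^2) includes (∂/∂w)(-w*y - 2*x^2 + y^2) dw = (-y) dw, which multiplied by dx ∧ dz gives (-y) dx ∧ dz ∧ dw
  d(2*w*z + 2*y^2 + 3*z^2) includes (∂/∂z)(2*w*z + 2*y^2 + 3*z^2) dz = (2*w + 6*z) dz, which multiplied by dy ∧ dw gives (-2*w - 6*z) dy ∧ dz ∧ dw
Collecting like 3-forms: d(omega) = (w - 2*y) dx ∧ dy ∧ dz + (-y) dx ∧ dz ∧ dw + (-2*w - 6*z) dy ∧ dz ∧ dw.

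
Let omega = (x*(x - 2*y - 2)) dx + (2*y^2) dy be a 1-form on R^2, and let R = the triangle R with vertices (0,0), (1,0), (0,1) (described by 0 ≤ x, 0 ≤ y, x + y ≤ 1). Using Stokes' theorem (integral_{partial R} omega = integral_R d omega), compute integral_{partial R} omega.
integral_(partial R) omega = 1/3

Stokes: integral_partial_R omega = integral_R d omega with d omega = (∂Q/∂x - ∂P/∂y) dx ∧ dy.
  ∂Q/∂x = 0
  ∂P/∂y = -2*x
  integrand = ∂Q/∂x - ∂P/∂y = 2*x.
Integrating over R: integral_0^1 integral_0^{1-x} (2*x) dy dx = 1/3.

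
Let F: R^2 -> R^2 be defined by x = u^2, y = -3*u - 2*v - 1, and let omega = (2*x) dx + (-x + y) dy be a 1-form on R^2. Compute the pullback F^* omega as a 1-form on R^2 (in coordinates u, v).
F^* omega = (4*u^3 + 3*u^2 + 9*u + 6*v + 3) du + (2*u^2 + 6*u + 4*v + 2) dv

Using F^*(f dg) = (f ∘ F) d(g ∘ F), substitute each coordinate x_i by F_i(u, v) in f_i, and replace dx_i by d F_i = (∂F_i/∂u) du + (∂F_i/∂v) dv.
  For the x component: f_1(F) = 2*u^2; d F_1 = (2*u) du + (0) dv
  For the y component: f_2(F) = -u^2 - 3*u - 2*v - 1; d F_2 = (-3) du + (-2) dv
Combining and collecting du, dv coefficients:
  coeff of du: 4*u^3 + 3*u^2 + 9*u + 6*v + 3
  coeff of dv: 2*u^2 + 6*u + 4*v + 2
F^* omega = (4*u^3 + 3*u^2 + 9*u + 6*v + 3) du + (2*u^2 + 6*u + 4*v + 2) dv.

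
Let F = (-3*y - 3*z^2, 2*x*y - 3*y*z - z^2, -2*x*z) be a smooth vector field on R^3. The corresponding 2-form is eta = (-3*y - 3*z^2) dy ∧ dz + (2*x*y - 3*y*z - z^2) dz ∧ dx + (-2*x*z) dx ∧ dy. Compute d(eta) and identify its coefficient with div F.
d(eta) = (-3*z) dx ∧ dy ∧ dz; div F = -3*z

For a 2-form in R^3 of the form above, applying d gives a 3-form with coefficient ∂P/∂x + ∂Q/∂y + ∂R/∂z:
  ∂P/∂x = 0
  ∂Q/∂y = 2*x - 3*z
  ∂R/∂z = -2*x
Sum = -3*z, which is exactly div F.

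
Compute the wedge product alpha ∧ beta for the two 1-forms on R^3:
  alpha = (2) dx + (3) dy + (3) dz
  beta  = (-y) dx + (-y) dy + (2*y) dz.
alpha ∧ beta = (y) dx ∧ dy + (7*y) dx ∧ dz + (9*y) dy ∧ dz

Distribute the wedge, using dx_i ∧ dx_j = -dx_j ∧ dx_i and dx_i ∧ dx_i = 0. For each pair (i, j) with i < j, the coefficient of dx_i ∧ dx_j in alpha ∧ beta is (alpha_i * beta_j - alpha_j * beta_i). Collecting: alpha ∧ beta = (y) dx ∧ dy + (7*y) dx ∧ dz + (9*y) dy ∧ dz.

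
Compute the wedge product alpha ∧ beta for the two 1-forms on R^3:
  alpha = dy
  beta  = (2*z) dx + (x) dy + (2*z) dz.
alpha ∧ beta = (-2*z) dx ∧ dy + (2*z) dy ∧ dz

Distribute the wedge, using dx_i ∧ dx_j = -dx_j ∧ dx_i and dx_i ∧ dx_i = 0. For each pair (i, j) with i < j, the coefficient of dx_i ∧ dx_j in alpha ∧ beta is (alpha_i * beta_j - alpha_j * beta_i). Collecting: alpha ∧ beta = (-2*z) dx ∧ dy + (2*z) dy ∧ dz.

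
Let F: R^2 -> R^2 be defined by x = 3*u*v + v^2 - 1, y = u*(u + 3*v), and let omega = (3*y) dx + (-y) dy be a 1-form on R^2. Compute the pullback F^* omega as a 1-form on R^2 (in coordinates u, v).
F^* omega = (2*u*(-u^2 + 9*v^2)) du + (6*u*(u^2 + 4*u*v + 3*v^2)) dv

Using F^*(f dg) = (f ∘ F) d(g ∘ F), substitute each coordinate x_i by F_i(u, v) in f_i, and replace dx_i by d F_i = (∂F_i/∂u) du + (∂F_i/∂v) dv.
  For the x component: f_1(F) = 3*u*(u + 3*v); d F_1 = (3*v) du + (3*u + 2*v) dv
  For the y component: f_2(F) = u*(-u - 3*v); d F_2 = (2*u + 3*v) du + (3*u) dv
Combining and collecting du, dv coefficients:
  coeff of du: 2*u*(-u^2 + 9*v^2)
  coeff of dv: 6*u*(u^2 + 4*u*v + 3*v^2)
F^* omega = (2*u*(-u^2 + 9*v^2)) du + (6*u*(u^2 + 4*u*v + 3*v^2)) dv.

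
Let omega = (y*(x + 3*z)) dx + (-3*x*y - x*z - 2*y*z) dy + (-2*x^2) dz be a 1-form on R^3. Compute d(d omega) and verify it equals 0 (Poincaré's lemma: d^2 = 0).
d(d omega) = 0

Step 1: d omega = sum_{i<j} (∂f_j/∂x_i - ∂f_i/∂x_j) dx_i ∧ dx_j:
  coeff of dx ∧ dy: -x - 3*y - 4*z
  coeff of dx ∧ dz: -4*x - 3*y
  coeff of dy ∧ dz: x + 2*y
Step 2: Apply d again to each 2-form coefficient. The only possible 3-form in R^3 is dx ∧ dy ∧ dz, with coefficient
  ∂(coeff of dy∧dz)/∂x - ∂(coeff of dx∧dz)/∂y + ∂(coeff of dx∧dy)/∂z
  = ∂/∂x (x + 2*y) - ∂/∂y (-4*x - 3*y) + ∂/∂z (-x - 3*y - 4*z).
Each of these terms simplifies to sums of mixed partials that cancel in pairs. The result is 0 (by equality of mixed partials for smooth functions — Schwarz / Clairaut).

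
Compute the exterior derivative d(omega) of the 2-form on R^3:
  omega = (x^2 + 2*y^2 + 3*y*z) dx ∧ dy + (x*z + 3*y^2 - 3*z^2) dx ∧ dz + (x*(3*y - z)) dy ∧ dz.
d(omega) = (-z) dx ∧ dy ∧ dz

For a 2-form omega = sum_{i<j} g_{ij} dx_i ∧ dx_j, the exterior derivative is
  d(omega) = sum_{i<j} d(g_{ij}) ∧ dx_i ∧ dx_j = sum_{i<j, k} (∂g_{ij}/∂x_k) dx_k ∧ dx_i ∧ dx_j.
Expand each term, using dx_k ∧ dx_i ∧ dx_j = sgn(permutation) dx_{(a)} ∧ dx_{(b)} ∧ dx_{(c)} with (a < b < c) sorted:
  d(x^2 + 2*y^2 + 3*y*z) includes (∂/∂z)(x^2 + 2*y^2 + 3*y*z) dz = (3*y) dz, which multiplied by dx ∧ dy gives (3*y) dx ∧ dy ∧ dz
  d(x*z + 3*y^2 - 3*z^2) includes (∂/∂y)(x*z + 3*y^2 - 3*z^2) dy = (6*y) dy, which multiplied by dx ∧ dz gives (-6*y) dx ∧ dy ∧ dz
  d(x*(3*y - z)) includes (∂/∂x)(x*(3*y - z)) dx = (3*y - z) dx, which multiplied by dy ∧ dz gives (3*y - z) dx ∧ dy ∧ dz
Collecting like 3-forms: d(omega) = (-z) dx ∧ dy ∧ dz.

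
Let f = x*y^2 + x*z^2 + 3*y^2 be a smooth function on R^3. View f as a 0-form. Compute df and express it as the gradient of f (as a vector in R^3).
df = (y^2 + z^2) dx + (2*y*(x + 3)) dy + (2*x*z) dz; grad f = (y^2 + z^2, 2*y*(x + 3), 2*x*z)

For a 0-form f, d f = (∂f/∂x) dx + (∂f/∂y) dy + (∂f/∂z) dz. The components of the vector representation are exactly the entries of grad f in Cartesian coordinates:
  ∂f/∂x = y^2 + z^2
  ∂f/∂y = 2*y*(x + 3)
  ∂f/∂z = 2*x*z.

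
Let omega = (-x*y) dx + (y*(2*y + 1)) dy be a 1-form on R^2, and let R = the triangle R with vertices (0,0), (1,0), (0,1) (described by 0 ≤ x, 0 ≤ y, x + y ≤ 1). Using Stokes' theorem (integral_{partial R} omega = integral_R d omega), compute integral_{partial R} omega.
integral_(partial R) omega = 1/6

Stokes: integral_partial_R omega = integral_R d omega with d omega = (∂Q/∂x - ∂P/∂y) dx ∧ dy.
  ∂Q/∂x = 0
  ∂P/∂y = -x
  integrand = ∂Q/∂x - ∂P/∂y = x.
Integrating over R: integral_0^1 integral_0^{1-x} (x) dy dx = 1/6.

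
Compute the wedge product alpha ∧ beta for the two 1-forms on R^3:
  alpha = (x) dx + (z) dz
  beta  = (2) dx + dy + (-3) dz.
alpha ∧ beta = (x) dx ∧ dy + (-3*x - 2*z) dx ∧ dz + (-z) dy ∧ dz

Distribute the wedge, using dx_i ∧ dx_j = -dx_j ∧ dx_i and dx_i ∧ dx_i = 0. For each pair (i, j) with i < j, the coefficient of dx_i ∧ dx_j in alpha ∧ beta is (alpha_i * beta_j - alpha_j * beta_i). Collecting: alpha ∧ beta = (x) dx ∧ dy + (-3*x - 2*z) dx ∧ dz + (-z) dy ∧ dz.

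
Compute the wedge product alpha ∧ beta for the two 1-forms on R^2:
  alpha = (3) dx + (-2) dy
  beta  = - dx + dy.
alpha ∧ beta = (1) dx ∧ dy

Distribute the wedge, using dx_i ∧ dx_j = -dx_j ∧ dx_i and dx_i ∧ dx_i = 0. For each pair (i, j) with i < j, the coefficient of dx_i ∧ dx_j in alpha ∧ beta is (alpha_i * beta_j - alpha_j * beta_i). Collecting: alpha ∧ beta = (1) dx ∧ dy.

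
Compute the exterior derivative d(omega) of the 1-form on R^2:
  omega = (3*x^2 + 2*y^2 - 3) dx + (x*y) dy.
d(omega) = (-3*y) dx ∧ dy

For a 1-form omega = sum_i f_i dx_i, the exterior derivative is
  d(omega) = sum_{i < j} (∂f_j/∂x_i - ∂f_i/∂x_j) dx_i ∧ dx_j.
  coefficient of dx ∧ dy: ∂f_2/∂x - ∂f_1/∂y = ∂(x*y)/∂x - ∂(3*x^2 + 2*y^2 - 3)/∂y = -3*y
Assembling: d(omega) = (-3*y) dx ∧ dy.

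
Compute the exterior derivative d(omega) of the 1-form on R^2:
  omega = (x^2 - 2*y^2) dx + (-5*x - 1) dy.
d(omega) = (4*y - 5) dx ∧ dy

For a 1-form omega = sum_i f_i dx_i, the exterior derivative is
  d(omega) = sum_{i < j} (∂f_j/∂x_i - ∂f_i/∂x_j) dx_i ∧ dx_j.
  coefficient of dx ∧ dy: ∂f_2/∂x - ∂f_1/∂y = ∂(-5*x - 1)/∂x - ∂(x^2 - 2*y^2)/∂y = 4*y - 5
Assembling: d(omega) = (4*y - 5) dx ∧ dy.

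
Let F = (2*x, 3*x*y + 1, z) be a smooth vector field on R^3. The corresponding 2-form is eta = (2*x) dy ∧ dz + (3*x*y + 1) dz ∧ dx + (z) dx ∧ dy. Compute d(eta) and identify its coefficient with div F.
d(eta) = (3*x + 3) dx ∧ dy ∧ dz; div F = 3*x + 3

For a 2-form in R^3 of the form above, applying d gives a 3-form with coefficient ∂P/∂x + ∂Q/∂y + ∂R/∂z:
  ∂P/∂x = 2
  ∂Q/∂y = 3*x
  ∂R/∂z = 1
Sum = 3*x + 3, which is exactly div F.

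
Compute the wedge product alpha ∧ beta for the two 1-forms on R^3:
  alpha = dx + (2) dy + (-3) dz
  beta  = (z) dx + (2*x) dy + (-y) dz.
alpha ∧ beta = (2*x - 2*z) dx ∧ dy + (-y + 3*z) dx ∧ dz + (6*x - 2*y) dy ∧ dz

Distribute the wedge, using dx_i ∧ dx_j = -dx_j ∧ dx_i and dx_i ∧ dx_i = 0. For each pair (i, j) with i < j, the coefficient of dx_i ∧ dx_j in alpha ∧ beta is (alpha_i * beta_j - alpha_j * beta_i). Collecting: alpha ∧ beta = (2*x - 2*z) dx ∧ dy + (-y + 3*z) dx ∧ dz + (6*x - 2*y) dy ∧ dz.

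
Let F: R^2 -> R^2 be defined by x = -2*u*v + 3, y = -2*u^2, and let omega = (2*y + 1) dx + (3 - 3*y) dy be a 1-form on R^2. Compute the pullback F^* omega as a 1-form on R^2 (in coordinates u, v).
F^* omega = (-24*u^3 + 8*u^2*v - 12*u - 2*v) du + (8*u^3 - 2*u) dv

Using F^*(f dg) = (f ∘ F) d(g ∘ F), substitute each coordinate x_i by F_i(u, v) in f_i, and replace dx_i by d F_i = (∂F_i/∂u) du + (∂F_i/∂v) dv.
  For the x component: f_1(F) = 1 - 4*u^2; d F_1 = (-2*v) du + (-2*u) dv
  For the y component: f_2(F) = 6*u^2 + 3; d F_2 = (-4*u) du + (0) dv
Combining and collecting du, dv coefficients:
  coeff of du: -24*u^3 + 8*u^2*v - 12*u - 2*v
  coeff of dv: 8*u^3 - 2*u
F^* omega = (-24*u^3 + 8*u^2*v - 12*u - 2*v) du + (8*u^3 - 2*u) dv.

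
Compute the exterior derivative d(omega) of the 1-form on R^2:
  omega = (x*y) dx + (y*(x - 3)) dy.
d(omega) = (-x + y) dx ∧ dy

For a 1-form omega = sum_i f_i dx_i, the exterior derivative is
  d(omega) = sum_{i < j} (∂f_j/∂x_i - ∂f_i/∂x_j) dx_i ∧ dx_j.
  coefficient of dx ∧ dy: ∂f_2/∂x - ∂f_1/∂y = ∂(y*(x - 3))/∂x - ∂(x*y)/∂y = -x + y
Assembling: d(omega) = (-x + y) dx ∧ dy.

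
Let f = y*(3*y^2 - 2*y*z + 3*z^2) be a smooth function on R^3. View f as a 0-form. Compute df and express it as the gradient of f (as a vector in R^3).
df = (0) dx + (9*y^2 - 4*y*z + 3*z^2) dy + (2*y*(-y + 3*z)) dz; grad f = (0, 9*y^2 - 4*y*z + 3*z^2, 2*y*(-y + 3*z))

For a 0-form f, d f = (∂f/∂x) dx + (∂f/∂y) dy + (∂f/∂z) dz. The components of the vector representation are exactly the entries of grad f in Cartesian coordinates:
  ∂f/∂x = 0
  ∂f/∂y = 9*y^2 - 4*y*z + 3*z^2
  ∂f/∂z = 2*y*(-y + 3*z).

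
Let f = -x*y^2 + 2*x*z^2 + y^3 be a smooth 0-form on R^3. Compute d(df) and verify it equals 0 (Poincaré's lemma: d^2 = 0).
d(df) = 0

Step 1: df = sum_i (∂f/∂x_i) dx_i = (-y^2 + 2*z^2) dx + (y*(-2*x + 3*y)) dy + (4*x*z) dz.
Step 2: Apply d again. Using the 1-form formula, the coefficient of dx ∧ dy in d(df) is ∂^2 f/∂x ∂y - ∂^2 f/∂y ∂x = (-2*y) - (-2*y) = 0 (equality of mixed partials for smooth f).
Similarly for dx ∧ dz and dy ∧ dz — all coefficients vanish. So d(df) = 0.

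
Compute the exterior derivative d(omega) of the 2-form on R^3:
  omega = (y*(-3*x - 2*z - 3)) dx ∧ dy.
d(omega) = (-2*y) dx ∧ dy ∧ dz

For a 2-form omega = sum_{i<j} g_{ij} dx_i ∧ dx_j, the exterior derivative is
  d(omega) = sum_{i<j} d(g_{ij}) ∧ dx_i ∧ dx_j = sum_{i<j, k} (∂g_{ij}/∂x_k) dx_k ∧ dx_i ∧ dx_j.
Expand each term, using dx_k ∧ dx_i ∧ dx_j = sgn(permutation) dx_{(a)} ∧ dx_{(b)} ∧ dx_{(c)} with (a < b < c) sorted:
  d(y*(-3*x - 2*z - 3)) includes (∂/∂z)(y*(-3*x - 2*z - 3)) dz = (-2*y) dz, which multiplied by dx ∧ dy gives (-2*y) dx ∧ dy ∧ dz
Collecting like 3-forms: d(omega) = (-2*y) dx ∧ dy ∧ dz.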